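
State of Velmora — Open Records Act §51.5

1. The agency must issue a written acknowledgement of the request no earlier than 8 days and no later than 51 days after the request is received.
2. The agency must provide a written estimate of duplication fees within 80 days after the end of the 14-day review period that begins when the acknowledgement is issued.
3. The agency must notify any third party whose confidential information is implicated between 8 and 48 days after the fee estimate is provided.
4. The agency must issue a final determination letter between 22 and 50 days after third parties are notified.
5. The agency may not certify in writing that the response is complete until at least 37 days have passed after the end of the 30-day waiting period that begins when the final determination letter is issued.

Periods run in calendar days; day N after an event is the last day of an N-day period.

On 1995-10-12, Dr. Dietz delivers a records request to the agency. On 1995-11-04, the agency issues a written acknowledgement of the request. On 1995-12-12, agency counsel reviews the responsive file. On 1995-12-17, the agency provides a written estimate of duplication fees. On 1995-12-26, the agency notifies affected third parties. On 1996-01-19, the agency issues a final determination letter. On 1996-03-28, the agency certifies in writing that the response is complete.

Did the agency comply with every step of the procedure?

Yes

Step 1: the window is 8–51 days after 1995-10-12 (when the request is received), so 1995-10-20 through 1995-12-02; done 1995-11-04, which is between those dates.
Step 2: 80 days after 1995-11-18 (end of the 14-day review period, which began when the acknowledgement is issued on 1995-11-04) is 1996-02-06; done 1995-12-17 — timely.
Step 3: the window is 8–48 days after 1995-12-17 (when the fee estimate is provided), so 1995-12-25 through 1996-02-03; done 1995-12-26 — within the window.
Step 4: the window is 22–50 days after 1995-12-26 (when third parties are notified), so 1996-01-17 through 1996-02-14; done 1996-01-19 — within the window.
Step 5: the earliest permitted date is 37 days after 1996-02-18 (end of the 30-day waiting period, which began when the final determination letter is issued on 1996-01-19), i.e. 1996-03-26; done 1996-03-28, after the minimum wait.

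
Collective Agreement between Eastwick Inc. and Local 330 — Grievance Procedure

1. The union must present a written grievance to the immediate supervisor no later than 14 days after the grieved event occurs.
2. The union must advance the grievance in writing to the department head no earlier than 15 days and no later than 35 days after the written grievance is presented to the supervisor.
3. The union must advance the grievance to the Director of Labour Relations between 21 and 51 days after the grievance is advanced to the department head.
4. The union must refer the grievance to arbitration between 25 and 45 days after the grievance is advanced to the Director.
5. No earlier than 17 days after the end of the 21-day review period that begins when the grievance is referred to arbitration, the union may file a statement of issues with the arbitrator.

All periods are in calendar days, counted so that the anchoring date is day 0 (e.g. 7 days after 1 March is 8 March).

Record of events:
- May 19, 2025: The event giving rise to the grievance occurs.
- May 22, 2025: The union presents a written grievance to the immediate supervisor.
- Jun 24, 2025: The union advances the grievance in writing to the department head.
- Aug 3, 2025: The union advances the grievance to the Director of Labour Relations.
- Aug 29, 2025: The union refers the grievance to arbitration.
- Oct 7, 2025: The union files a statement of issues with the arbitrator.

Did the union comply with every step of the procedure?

Yes

Step 1: 14 days after May 19, 2025 (when the grieved event occurs) is Jun 2, 2025; done May 22, 2025 — timely.
Step 2: the window is 15–35 days after May 22, 2025 (when the written grievance is presented to the supervisor), so Jun 6, 2025 through Jun 26, 2025; Jun 24, 2025 falls inside that range.
Step 3: the window is 21–51 days after Jun 24, 2025 (when the grievance is advanced to the department head), so Jul 15, 2025 through Aug 14, 2025; Aug 3, 2025 falls inside that range.
Step 4: the window is 25–45 days after Aug 3, 2025 (when the grievance is advanced to the Director), so Aug 28, 2025 through Sep 17, 2025; Aug 29, 2025 falls inside that range.
Step 5: the earliest permitted date is 17 days after Sep 19, 2025 (end of the 21-day review period, which began when the grievance is referred to arbitration on Aug 29, 2025), i.e. Oct 6, 2025; Oct 7, 2025 is on or after that date.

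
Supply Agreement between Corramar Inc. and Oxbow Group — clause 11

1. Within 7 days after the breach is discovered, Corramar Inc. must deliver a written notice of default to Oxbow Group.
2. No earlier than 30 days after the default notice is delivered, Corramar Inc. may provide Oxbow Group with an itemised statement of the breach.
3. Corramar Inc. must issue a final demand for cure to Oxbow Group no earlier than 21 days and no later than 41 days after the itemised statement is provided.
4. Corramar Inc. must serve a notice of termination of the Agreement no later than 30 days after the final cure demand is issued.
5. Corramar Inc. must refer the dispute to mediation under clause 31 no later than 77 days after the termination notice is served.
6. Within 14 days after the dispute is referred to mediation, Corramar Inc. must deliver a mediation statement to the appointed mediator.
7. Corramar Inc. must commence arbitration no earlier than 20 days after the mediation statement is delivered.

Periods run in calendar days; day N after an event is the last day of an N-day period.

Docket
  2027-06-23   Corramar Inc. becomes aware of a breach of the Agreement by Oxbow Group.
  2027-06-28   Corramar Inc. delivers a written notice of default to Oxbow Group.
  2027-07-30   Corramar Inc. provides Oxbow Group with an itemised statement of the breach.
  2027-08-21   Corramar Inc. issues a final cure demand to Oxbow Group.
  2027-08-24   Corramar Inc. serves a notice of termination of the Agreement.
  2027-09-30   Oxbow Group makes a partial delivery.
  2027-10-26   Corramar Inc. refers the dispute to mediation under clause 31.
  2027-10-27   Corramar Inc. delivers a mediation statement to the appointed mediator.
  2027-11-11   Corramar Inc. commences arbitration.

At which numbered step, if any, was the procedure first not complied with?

(1) due by 2027-06-23 + 7 days = 2027-06-30; done 2027-06-28 — timely.
(2) permitted from 2027-06-28 + 30 days = 2027-07-28 onward; done 2027-07-30 — permitted.
(3) the permitted window runs from 2027-07-30 + 21 = 2027-08-20 to 2027-07-30 + 41 = 2027-09-09; done 2027-08-21 — within the window.
(4) due by 2027-08-21 + 30 days = 2027-09-20; done 2027-08-24 — timely.
(5) due by 2027-08-24 + 77 days = 2027-11-09; 2027-10-26 is within that limit.
(6) due by 2027-10-26 + 14 days = 2027-11-09; 2027-10-27 is within that limit.
(7) permitted from 2027-10-27 + 20 days = 2027-11-16 onward; done 2027-11-11 — 5 days too early.
No need to go further; step 7 was not satisfied.

Step 7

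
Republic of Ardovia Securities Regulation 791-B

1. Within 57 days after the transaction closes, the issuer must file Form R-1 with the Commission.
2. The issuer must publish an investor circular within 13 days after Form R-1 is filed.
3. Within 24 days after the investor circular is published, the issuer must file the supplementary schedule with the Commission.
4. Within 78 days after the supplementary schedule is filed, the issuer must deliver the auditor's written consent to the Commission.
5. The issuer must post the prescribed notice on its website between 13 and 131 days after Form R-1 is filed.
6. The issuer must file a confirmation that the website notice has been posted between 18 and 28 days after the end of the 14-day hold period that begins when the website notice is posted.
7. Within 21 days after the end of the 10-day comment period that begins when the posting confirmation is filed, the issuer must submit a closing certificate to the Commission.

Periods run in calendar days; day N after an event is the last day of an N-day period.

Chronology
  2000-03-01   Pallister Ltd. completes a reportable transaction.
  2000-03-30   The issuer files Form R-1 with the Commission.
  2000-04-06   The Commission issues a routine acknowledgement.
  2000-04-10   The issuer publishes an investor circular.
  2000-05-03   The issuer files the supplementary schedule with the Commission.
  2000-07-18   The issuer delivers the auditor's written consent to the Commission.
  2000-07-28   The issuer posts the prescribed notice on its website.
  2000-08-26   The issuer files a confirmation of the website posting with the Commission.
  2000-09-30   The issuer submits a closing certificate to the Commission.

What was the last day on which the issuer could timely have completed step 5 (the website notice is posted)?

Step 5 runs from 2000-03-30, when Form R-1 is filed. The window is 13–131 days after 2000-03-30; it closes on 2000-08-08.

2000-08-08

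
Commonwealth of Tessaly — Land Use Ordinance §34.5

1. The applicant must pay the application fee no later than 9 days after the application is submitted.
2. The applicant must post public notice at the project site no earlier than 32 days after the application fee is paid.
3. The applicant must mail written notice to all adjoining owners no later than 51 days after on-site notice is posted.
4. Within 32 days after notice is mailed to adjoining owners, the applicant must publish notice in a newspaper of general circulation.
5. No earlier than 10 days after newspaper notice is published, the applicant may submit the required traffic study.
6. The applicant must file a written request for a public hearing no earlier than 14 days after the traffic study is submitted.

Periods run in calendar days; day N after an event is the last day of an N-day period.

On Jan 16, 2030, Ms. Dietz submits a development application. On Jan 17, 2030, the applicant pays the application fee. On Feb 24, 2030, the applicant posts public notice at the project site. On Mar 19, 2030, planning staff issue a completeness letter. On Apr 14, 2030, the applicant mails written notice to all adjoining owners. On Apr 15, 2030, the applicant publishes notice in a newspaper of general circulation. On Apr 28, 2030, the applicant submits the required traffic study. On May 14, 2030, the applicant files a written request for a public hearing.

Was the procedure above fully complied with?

Yes

Step 1: 9 days after Jan 16, 2030 (when the application is submitted) is Jan 25, 2030; completed Jan 17, 2030, before the deadline.
Step 2: the earliest permitted date is 32 days after Jan 17, 2030 (when the application fee is paid), i.e. Feb 18, 2030; done Feb 24, 2030 — permitted.
Step 3: 51 days after Feb 24, 2030 (when on-site notice is posted) is Apr 16, 2030; Apr 14, 2030 is within that limit.
Step 4: 32 days after Apr 14, 2030 (when notice is mailed to adjoining owners) is May 16, 2030; done Apr 15, 2030 — timely.
Step 5: the earliest permitted date is 10 days after Apr 15, 2030 (when newspaper notice is published), i.e. Apr 25, 2030; Apr 28, 2030 is on or after that date.
Step 6: the earliest permitted date is 14 days after Apr 28, 2030 (when the traffic study is submitted), i.e. May 12, 2030; May 14, 2030 is on or after that date.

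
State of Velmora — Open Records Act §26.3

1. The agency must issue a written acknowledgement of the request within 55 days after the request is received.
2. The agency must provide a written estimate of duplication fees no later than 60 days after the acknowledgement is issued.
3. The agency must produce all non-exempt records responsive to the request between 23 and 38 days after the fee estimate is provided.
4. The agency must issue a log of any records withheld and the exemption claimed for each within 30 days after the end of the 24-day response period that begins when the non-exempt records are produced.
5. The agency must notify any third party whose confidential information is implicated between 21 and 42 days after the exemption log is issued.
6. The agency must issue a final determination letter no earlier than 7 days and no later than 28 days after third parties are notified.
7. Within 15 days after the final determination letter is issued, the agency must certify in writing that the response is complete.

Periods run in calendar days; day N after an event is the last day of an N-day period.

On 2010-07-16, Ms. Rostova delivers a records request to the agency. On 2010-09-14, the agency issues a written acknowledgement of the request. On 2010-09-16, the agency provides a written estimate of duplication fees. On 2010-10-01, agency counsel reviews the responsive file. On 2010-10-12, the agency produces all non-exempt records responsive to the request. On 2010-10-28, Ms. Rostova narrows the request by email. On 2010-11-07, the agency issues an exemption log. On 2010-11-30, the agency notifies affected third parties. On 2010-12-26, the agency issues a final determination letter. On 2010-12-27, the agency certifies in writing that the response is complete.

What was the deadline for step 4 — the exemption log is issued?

The non-exempt records are produced on 2010-10-12; the 24-day response period therefore ends 2010-11-05, and step 4 runs from that date. 30 days after 2010-11-05 is 2010-12-05.

2010-12-05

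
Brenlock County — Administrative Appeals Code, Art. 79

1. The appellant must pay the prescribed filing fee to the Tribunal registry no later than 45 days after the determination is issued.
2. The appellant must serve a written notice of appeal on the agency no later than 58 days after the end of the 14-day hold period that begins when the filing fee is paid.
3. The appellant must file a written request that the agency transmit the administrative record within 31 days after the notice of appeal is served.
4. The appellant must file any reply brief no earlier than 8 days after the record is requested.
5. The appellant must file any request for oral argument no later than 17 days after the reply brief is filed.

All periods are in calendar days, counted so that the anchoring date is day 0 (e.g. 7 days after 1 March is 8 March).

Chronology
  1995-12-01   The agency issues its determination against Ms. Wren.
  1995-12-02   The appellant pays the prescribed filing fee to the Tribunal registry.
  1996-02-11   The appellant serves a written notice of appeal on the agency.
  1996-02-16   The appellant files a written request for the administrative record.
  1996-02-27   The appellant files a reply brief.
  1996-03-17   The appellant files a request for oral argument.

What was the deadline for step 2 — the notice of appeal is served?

The filing fee is paid on 1995-12-02; the 14-day hold period therefore ends 1995-12-16, and step 2 runs from that date. 58 days after 1995-12-16 is 1996-02-12.

1996-02-12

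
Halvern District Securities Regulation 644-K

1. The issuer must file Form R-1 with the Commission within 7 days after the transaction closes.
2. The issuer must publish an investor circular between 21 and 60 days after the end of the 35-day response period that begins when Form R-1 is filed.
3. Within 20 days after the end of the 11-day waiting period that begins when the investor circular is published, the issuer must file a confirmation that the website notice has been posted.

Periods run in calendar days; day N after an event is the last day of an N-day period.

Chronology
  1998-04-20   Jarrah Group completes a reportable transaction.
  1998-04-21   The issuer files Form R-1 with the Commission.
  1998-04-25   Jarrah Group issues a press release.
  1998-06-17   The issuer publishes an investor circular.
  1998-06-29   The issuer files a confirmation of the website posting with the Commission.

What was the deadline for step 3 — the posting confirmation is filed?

The investor circular is published on 1998-06-17; the 11-day waiting period therefore ends 1998-06-28, and step 3 runs from that date. 20 days after 1998-06-28 is 1998-07-18.

1998-07-18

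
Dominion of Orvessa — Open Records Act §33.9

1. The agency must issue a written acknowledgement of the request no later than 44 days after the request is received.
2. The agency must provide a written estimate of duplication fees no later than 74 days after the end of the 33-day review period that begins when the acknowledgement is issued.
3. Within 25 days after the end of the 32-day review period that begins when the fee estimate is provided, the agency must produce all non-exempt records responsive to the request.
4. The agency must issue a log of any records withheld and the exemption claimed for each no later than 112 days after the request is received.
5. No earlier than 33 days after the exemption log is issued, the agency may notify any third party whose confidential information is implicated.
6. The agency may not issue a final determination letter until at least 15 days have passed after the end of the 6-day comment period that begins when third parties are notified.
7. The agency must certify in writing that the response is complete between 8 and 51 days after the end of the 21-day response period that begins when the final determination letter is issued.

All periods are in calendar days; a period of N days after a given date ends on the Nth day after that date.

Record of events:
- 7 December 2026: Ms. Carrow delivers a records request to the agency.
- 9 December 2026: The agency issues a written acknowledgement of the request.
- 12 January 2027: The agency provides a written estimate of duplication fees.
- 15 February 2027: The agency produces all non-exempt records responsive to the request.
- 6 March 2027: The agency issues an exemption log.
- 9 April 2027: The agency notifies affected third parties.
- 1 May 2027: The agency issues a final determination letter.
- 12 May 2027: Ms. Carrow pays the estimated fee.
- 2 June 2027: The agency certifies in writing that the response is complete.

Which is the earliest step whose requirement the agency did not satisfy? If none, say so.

Step 1: 44 days after 7 December 2026 (when the request is received) is 20 January 2027; 9 December 2026 is within that limit.
Step 2: 74 days after 11 January 2027 (end of the 33-day review period, which began when the acknowledgement is issued on 9 December 2026) is 26 March 2027; done 12 January 2027 — timely.
Step 3: 25 days after 13 February 2027 (end of the 32-day review period, which began when the fee estimate is provided on 12 January 2027) is 10 March 2027; 15 February 2027 is within that limit.
Step 4: 112 days after 7 December 2026 (when the request is received) is 29 March 2027; done 6 March 2027 — timely.
Step 5: the earliest permitted date is 33 days after 6 March 2027 (when the exemption log is issued), i.e. 8 April 2027; 9 April 2027 is on or after that date.
Step 6: the earliest permitted date is 15 days after 15 April 2027 (end of the 6-day comment period, which began when third parties are notified on 9 April 2027), i.e. 30 April 2027; 1 May 2027 is on or after that date.
Step 7: the window is 8–51 days after 22 May 2027 (end of the 21-day response period, which began when the final determination letter is issued on 1 May 2027), so 30 May 2027 through 12 July 2027; 2 June 2027 falls inside that range.

None — every step was satisfied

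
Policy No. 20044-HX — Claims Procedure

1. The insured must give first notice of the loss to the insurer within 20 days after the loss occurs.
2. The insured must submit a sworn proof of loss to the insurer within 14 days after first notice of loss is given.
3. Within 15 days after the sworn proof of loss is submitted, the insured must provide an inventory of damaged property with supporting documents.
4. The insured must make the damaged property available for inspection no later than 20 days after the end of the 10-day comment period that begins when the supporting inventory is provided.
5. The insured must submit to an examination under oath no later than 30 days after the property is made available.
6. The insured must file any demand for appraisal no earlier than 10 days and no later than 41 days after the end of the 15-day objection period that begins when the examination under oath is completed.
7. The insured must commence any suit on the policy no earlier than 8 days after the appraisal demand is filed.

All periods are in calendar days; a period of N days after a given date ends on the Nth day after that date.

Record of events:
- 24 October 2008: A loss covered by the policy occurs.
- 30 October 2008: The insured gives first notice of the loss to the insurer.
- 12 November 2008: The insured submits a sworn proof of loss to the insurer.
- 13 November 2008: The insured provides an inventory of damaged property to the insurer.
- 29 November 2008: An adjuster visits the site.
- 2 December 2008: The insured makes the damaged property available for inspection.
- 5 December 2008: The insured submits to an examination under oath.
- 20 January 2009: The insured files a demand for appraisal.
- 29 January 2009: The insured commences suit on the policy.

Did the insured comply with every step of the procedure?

(1) due by 24 October 2008 + 20 days = 13 November 2008; 30 October 2008 is within that limit.
(2) due by 30 October 2008 + 14 days = 13 November 2008; 12 November 2008 is within that limit.
(3) due by 12 November 2008 + 15 days = 27 November 2008; completed 13 November 2008, before the deadline.
(4) due by 23 November 2008 + 20 days = 13 December 2008; completed 2 December 2008, before the deadline.
(5) due by 2 December 2008 + 30 days = 1 January 2009; 5 December 2008 is within that limit.
(6) the permitted window runs from 20 December 2008 + 10 = 30 December 2008 to 20 December 2008 + 41 = 30 January 2009; done 20 January 2009 — within the window.
(7) permitted from 20 January 2009 + 8 days = 28 January 2009 onward; 29 January 2009 is on or after that date.

Yes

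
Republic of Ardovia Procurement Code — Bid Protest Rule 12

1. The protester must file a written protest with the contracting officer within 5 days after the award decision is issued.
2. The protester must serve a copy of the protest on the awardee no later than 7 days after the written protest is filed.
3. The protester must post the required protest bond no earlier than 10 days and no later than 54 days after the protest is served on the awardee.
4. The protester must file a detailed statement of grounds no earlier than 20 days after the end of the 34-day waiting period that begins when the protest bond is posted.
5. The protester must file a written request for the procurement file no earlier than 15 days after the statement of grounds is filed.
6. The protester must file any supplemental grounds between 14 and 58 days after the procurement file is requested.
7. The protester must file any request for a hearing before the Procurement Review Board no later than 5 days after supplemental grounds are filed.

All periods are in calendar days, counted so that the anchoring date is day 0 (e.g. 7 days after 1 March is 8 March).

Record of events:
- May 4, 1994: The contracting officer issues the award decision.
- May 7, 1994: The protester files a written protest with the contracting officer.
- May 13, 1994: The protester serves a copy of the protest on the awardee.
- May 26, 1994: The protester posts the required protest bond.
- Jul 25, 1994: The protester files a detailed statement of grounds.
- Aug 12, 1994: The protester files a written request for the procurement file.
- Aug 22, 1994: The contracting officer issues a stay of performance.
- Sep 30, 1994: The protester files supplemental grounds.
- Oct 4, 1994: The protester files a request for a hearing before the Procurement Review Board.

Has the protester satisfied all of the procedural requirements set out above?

Yes

Step 1: 5 days after May 4, 1994 (when the award decision is issued) is May 9, 1994; May 7, 1994 is within that limit.
Step 2: 7 days after May 7, 1994 (when the written protest is filed) is May 14, 1994; May 13, 1994 is within that limit.
Step 3: the window is 10–54 days after May 13, 1994 (when the protest is served on the awardee), so May 23, 1994 through Jul 6, 1994; May 26, 1994 falls inside that range.
Step 4: the earliest permitted date is 20 days after Jun 29, 1994 (end of the 34-day waiting period, which began when the protest bond is posted on May 26, 1994), i.e. Jul 19, 1994; done Jul 25, 1994 — permitted.
Step 5: the earliest permitted date is 15 days after Jul 25, 1994 (when the statement of grounds is filed), i.e. Aug 9, 1994; done Aug 12, 1994 — permitted.
Step 6: the window is 14–58 days after Aug 12, 1994 (when the procurement file is requested), so Aug 26, 1994 through Oct 9, 1994; Sep 30, 1994 falls inside that range.
Step 7: 5 days after Sep 30, 1994 (when supplemental grounds are filed) is Oct 5, 1994; Oct 4, 1994 is within that limit.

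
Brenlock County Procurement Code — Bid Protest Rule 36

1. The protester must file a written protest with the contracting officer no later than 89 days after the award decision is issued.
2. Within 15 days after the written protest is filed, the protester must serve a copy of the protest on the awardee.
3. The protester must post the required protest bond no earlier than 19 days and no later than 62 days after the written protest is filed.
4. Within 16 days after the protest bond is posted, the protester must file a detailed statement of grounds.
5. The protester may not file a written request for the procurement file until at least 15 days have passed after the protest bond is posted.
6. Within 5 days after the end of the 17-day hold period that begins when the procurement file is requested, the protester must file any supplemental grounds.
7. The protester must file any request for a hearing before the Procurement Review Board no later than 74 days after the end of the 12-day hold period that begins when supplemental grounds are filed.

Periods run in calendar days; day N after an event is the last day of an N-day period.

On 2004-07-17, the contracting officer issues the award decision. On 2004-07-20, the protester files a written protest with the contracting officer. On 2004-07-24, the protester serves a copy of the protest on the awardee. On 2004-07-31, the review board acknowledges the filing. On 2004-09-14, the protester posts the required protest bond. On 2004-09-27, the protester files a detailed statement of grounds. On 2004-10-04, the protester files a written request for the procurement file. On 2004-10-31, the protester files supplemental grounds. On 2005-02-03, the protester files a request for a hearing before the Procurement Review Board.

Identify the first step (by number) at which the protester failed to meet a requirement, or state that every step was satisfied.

Step 6

Step 1 — counting 89 days from 2004-07-17 (when the award decision is issued) gives a deadline of 2004-10-14; completed 2004-07-20, before the deadline.
Step 2 — counting 15 days from 2004-07-20 (when the written protest is filed) gives a deadline of 2004-08-04; completed 2004-07-24, before the deadline.
Step 3 — 19 and 62 days from 2004-07-20 (when the written protest is filed) are 2004-08-08 and 2004-09-20 respectively; 2004-09-14 falls inside that range.
Step 4 — counting 16 days from 2004-09-14 (when the protest bond is posted) gives a deadline of 2004-09-30; completed 2004-09-27, before the deadline.
Step 5 — must wait 15 days from 2004-09-14 (when the protest bond is posted), so not before 2004-09-29; done 2004-10-04, after the minimum wait.
Step 6 — counting 5 days from 2004-10-21 (end of the 17-day hold period, which began when the procurement file is requested on 2004-10-04) gives a deadline of 2004-10-26; not done until 2004-10-31, 5 days after the deadline.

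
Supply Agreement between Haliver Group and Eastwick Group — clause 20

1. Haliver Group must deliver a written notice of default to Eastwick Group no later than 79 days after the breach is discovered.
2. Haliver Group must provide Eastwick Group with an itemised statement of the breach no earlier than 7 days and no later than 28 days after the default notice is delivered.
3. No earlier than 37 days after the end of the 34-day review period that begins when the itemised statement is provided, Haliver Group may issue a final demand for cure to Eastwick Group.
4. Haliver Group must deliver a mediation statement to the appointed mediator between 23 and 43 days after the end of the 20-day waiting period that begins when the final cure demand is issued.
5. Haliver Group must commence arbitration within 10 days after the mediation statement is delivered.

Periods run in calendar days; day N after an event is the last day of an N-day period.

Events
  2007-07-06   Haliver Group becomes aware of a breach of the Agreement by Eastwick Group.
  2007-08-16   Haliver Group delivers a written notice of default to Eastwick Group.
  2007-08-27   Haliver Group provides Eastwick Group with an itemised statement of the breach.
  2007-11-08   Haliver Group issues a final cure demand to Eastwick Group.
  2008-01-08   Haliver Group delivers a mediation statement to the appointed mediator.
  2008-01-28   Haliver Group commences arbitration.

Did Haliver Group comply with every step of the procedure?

No

Step 1 — counting 79 days from 2007-07-06 (when the breach is discovered) gives a deadline of 2007-09-23; 2007-08-16 is within that limit.
Step 2 — 7 and 28 days from 2007-08-16 (when the default notice is delivered) are 2007-08-23 and 2007-09-13 respectively; 2007-08-27 falls inside that range.
Step 3 — must wait 37 days from 2007-09-30 (end of the 34-day review period, which began when the itemised statement is provided on 2007-08-27), so not before 2007-11-06; done 2007-11-08 — permitted.
Step 4 — 23 and 43 days from 2007-11-28 (end of the 20-day waiting period, which began when the final cure demand is issued on 2007-11-08) are 2007-12-21 and 2008-01-10 respectively; done 2008-01-08, which is between those dates.
Step 5 — counting 10 days from 2008-01-08 (when the mediation statement is delivered) gives a deadline of 2008-01-18; not done until 2008-01-28, 10 days after the deadline.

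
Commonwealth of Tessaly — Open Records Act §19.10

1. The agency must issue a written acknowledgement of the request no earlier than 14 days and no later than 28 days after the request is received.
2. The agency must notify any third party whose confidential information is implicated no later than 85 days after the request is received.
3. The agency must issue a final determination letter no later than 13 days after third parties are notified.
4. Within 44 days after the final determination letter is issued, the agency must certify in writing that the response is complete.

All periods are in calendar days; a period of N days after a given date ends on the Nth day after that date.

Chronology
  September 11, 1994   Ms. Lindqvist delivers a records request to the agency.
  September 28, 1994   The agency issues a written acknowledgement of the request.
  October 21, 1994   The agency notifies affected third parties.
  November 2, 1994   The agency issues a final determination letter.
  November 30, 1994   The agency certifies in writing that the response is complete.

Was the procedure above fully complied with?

Yes

Step 1: the window is 14–28 days after September 11, 1994 (when the request is received), so September 25, 1994 through October 9, 1994; done September 28, 1994 — within the window.
Step 2: 85 days after September 11, 1994 (when the request is received) is December 5, 1994; completed October 21, 1994, before the deadline.
Step 3: 13 days after October 21, 1994 (when third parties are notified) is November 3, 1994; done November 2, 1994 — timely.
Step 4: 44 days after November 2, 1994 (when the final determination letter is issued) is December 16, 1994; November 30, 1994 is within that limit.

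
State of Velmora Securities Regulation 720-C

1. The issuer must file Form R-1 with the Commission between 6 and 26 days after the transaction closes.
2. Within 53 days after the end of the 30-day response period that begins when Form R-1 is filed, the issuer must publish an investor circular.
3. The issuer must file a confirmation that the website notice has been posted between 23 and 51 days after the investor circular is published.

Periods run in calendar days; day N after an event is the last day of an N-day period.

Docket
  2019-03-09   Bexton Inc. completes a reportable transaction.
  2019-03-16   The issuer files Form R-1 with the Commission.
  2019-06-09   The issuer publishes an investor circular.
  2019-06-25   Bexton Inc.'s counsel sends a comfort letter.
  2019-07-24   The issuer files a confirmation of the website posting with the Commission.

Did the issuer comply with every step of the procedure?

No

Step 1 — 6 and 26 days from 2019-03-09 (when the transaction closes) are 2019-03-15 and 2019-04-04 respectively; done 2019-03-16 — within the window.
Step 2 — counting 53 days from 2019-04-15 (end of the 30-day response period, which began when Form R-1 is filed on 2019-03-16) gives a deadline of 2019-06-07; done 2019-06-09 — 2 days late.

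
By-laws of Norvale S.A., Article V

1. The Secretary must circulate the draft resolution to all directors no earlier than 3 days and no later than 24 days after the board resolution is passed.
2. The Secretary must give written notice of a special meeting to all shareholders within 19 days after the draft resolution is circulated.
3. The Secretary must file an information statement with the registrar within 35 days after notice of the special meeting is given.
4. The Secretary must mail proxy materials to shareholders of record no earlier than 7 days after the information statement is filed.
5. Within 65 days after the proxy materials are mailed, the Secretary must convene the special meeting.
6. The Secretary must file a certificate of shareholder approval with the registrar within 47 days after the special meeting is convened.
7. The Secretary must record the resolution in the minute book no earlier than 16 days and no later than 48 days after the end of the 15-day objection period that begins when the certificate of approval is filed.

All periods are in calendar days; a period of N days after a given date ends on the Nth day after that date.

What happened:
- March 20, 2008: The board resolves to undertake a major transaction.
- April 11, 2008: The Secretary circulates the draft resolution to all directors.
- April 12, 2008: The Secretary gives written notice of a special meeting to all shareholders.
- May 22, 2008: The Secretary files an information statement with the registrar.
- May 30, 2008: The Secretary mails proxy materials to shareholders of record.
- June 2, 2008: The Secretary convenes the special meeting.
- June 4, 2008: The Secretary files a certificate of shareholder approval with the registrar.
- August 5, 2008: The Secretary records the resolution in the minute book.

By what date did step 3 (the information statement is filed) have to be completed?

Step 3 runs from April 12, 2008, when notice of the special meeting is given. 35 days after April 12, 2008 is May 17, 2008.

May 17, 2008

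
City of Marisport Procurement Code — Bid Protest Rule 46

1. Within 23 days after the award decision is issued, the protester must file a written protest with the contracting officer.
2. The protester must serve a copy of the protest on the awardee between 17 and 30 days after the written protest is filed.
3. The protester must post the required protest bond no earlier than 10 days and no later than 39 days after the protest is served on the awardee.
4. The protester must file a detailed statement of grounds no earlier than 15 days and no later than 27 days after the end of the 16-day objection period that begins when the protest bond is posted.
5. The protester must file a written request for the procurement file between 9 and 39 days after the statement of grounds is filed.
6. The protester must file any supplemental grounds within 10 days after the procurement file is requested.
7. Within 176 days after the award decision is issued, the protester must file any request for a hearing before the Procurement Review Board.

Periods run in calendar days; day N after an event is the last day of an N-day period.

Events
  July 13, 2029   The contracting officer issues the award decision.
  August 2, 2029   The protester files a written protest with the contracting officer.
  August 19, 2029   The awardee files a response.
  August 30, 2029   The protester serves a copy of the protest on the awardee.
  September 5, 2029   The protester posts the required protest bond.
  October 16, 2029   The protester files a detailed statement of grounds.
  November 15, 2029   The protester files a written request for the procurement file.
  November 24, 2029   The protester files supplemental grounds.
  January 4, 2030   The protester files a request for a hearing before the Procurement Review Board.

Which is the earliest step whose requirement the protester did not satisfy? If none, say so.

Step 1: 23 days after July 13, 2029 (when the award decision is issued) is August 5, 2029; done August 2, 2029 — timely.
Step 2: the window is 17–30 days after August 2, 2029 (when the written protest is filed), so August 19, 2029 through September 1, 2029; August 30, 2029 falls inside that range.
Step 3: the window is 10–39 days after August 30, 2029 (when the protest is served on the awardee), so September 9, 2029 through October 8, 2029; September 5, 2029 is 4 days too early.

Step 3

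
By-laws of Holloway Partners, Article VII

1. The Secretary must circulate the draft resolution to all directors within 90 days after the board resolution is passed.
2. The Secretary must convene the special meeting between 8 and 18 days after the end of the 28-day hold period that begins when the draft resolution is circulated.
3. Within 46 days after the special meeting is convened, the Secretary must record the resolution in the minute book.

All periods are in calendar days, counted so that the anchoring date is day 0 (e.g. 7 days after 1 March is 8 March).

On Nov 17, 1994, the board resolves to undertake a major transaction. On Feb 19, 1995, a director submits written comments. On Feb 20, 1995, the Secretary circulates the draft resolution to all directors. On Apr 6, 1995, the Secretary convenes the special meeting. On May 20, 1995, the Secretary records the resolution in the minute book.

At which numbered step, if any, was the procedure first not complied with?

Step 1 — counting 90 days from Nov 17, 1994 (when the board resolution is passed) gives a deadline of Feb 15, 1995; not done until Feb 20, 1995, 5 days after the deadline.
The analysis stops there.

Step 1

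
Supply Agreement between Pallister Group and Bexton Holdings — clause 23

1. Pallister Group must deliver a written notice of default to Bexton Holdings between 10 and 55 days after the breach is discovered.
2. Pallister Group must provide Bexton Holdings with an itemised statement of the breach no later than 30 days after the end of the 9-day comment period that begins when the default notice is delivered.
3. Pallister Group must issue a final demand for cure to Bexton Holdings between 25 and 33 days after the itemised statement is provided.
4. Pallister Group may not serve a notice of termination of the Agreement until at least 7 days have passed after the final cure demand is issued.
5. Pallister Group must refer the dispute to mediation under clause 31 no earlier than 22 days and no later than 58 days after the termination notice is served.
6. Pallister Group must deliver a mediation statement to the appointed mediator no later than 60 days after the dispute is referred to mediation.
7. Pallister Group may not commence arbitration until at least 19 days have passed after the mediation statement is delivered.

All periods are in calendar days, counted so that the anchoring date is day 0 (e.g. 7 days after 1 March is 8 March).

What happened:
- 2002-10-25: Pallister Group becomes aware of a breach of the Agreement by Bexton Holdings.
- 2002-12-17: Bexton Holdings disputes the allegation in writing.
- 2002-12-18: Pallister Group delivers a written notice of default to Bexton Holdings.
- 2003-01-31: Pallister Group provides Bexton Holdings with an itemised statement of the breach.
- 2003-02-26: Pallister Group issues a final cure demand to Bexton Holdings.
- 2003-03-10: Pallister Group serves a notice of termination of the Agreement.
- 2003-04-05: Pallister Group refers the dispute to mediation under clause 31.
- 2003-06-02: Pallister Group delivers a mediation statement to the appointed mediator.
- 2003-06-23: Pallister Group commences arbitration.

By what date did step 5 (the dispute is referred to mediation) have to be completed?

2003-05-07

Step 5 runs from 2003-03-10, when the termination notice is served. The window is 22–58 days after 2003-03-10; it closes on 2003-05-07.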